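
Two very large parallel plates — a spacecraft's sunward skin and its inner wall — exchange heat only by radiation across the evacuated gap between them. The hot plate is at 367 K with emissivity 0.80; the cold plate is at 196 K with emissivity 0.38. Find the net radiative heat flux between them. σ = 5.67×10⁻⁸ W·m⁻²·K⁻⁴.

For two infinite grey parallel plates, q = σ(T₁⁴ − T₂⁴)/(1/ε₁ + 1/ε₂ − 1).
T₁⁴ − T₂⁴ = 1.814×10¹⁰ − 1.476×10⁹ = 1.667×10¹⁰ K⁴.
1/ε₁ + 1/ε₂ − 1 = 1.250 + 2.632 − 1 = 2.882.
q = 5.67×10⁻⁸ × 1.667×10¹⁰ / 2.882.

q ≈ 328 W/m²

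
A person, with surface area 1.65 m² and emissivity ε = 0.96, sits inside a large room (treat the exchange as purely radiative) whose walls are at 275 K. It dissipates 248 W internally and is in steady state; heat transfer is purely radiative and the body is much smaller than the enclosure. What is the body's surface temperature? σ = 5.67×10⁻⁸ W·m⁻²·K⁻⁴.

T ≈ 303 K

For a small grey body in a large enclosure, net radiated power = εσA(T⁴ − T_w⁴).
Steady state: P = εσA(T⁴ − T_w⁴) with A = 1.65 m².
T⁴ = P/(εσA) + T_w⁴ = 248/(0.96·5.67×10⁻⁸·1.650) + (275)⁴
    = 2.761×10⁹ + 5.719×10⁹ = 8.480×10⁹ K⁴.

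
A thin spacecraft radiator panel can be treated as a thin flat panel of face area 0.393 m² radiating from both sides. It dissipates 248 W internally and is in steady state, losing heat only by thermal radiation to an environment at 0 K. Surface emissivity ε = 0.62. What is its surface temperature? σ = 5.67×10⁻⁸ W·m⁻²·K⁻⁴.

Steady state: internal power = radiated power, P = εσA T⁴.
Radiating area A = 2·0.393 = 0.7860 m².
T⁴ = P/(εσA) = 248/(0.62·5.67×10⁻⁸·0.7860) = 8.975×10⁹ K⁴.
T = (8.975×10⁹)^(1/4).

T ≈ 308 K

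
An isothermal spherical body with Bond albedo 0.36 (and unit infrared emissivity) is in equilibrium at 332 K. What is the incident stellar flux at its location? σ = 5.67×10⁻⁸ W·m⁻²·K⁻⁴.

(1−a)S·πr² = σ·4πr²·T⁴ ⇒ S = 4σT⁴/(1−a).
S = 4·5.67×10⁻⁸·1.215×10¹⁰/0.640.

S ≈ 4310 W/m²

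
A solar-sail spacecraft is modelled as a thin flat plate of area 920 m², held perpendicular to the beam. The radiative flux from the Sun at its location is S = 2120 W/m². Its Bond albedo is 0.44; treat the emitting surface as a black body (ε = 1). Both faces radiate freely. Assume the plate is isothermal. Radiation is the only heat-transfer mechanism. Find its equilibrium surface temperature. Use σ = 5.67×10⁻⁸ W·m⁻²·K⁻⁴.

T ≈ 320 K

At equilibrium, absorbed power = emitted power.
Absorbing cross-section = A = 920.0 m²; emitting surface = 2A = 1840 m² (ratio 2).
(1−a)S·A_cross = εσ·A_surf·T⁴  ⇒  T⁴ = (1−a)S/(2σ).
T⁴ = 0.560·2120/(2·5.67×10⁻⁸) = 1.047×10¹⁰ K⁴.
T = (1.047×10¹⁰)^(1/4).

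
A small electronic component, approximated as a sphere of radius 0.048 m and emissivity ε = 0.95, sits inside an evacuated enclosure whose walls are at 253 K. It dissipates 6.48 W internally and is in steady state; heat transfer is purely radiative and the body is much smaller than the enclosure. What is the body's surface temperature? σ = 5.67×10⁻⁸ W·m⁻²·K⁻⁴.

For a small grey body in a large enclosure, net radiated power = εσA(T⁴ − T_w⁴).
Steady state: P = εσA(T⁴ − T_w⁴) with A = 4πr² = 0.02895 m².
T⁴ = P/(εσA) + T_w⁴ = 6.48/(0.95·5.67×10⁻⁸·0.02895) + (253)⁴
    = 4.155×10⁹ + 4.097×10⁹ = 8.252×10⁹ K⁴.

T ≈ 301 K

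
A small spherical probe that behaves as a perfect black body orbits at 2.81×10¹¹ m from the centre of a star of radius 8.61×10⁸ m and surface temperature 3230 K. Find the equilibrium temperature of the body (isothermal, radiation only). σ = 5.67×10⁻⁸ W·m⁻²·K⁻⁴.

The star's surface emits σT_*⁴; at distance d the flux is S = σT_*⁴(R_*/d)².
S = 5.67×10⁻⁸·(3230)⁴·(8.61×10⁸/2.81×10¹¹)² = 57.94 W/m².
For an isothermal sphere T⁴ = (1−a)S/(4σ) = 2.555×10⁸ K⁴.

T ≈ 126 K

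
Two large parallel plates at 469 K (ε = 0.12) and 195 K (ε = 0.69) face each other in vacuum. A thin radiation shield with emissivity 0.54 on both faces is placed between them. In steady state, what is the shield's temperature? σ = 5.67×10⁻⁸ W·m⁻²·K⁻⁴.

In steady state the net flux on the hot side equals that on the cold side.
σ(T₁⁴−T_s⁴)/D₁ = σ(T_s⁴−T₂⁴)/D₂, with D₁ = 1/ε₁+1/ε_s−1 = 9.185, D₂ = 1/ε_s+1/ε₂−1 = 2.301.
Solve for T_s⁴: T_s⁴ = (D₂·T₁⁴ + D₁·T₂⁴)/(D₁+D₂) = 1.085×10¹⁰ K⁴.

T_s ≈ 323 K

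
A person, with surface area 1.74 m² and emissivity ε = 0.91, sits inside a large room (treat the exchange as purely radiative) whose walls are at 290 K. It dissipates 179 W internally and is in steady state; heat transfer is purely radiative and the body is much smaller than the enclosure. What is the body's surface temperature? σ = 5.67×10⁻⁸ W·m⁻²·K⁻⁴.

T ≈ 309 K

For a small grey body in a large enclosure, net radiated power = εσA(T⁴ − T_w⁴).
Steady state: P = εσA(T⁴ − T_w⁴) with A = 1.74 m².
T⁴ = P/(εσA) + T_w⁴ = 179/(0.91·5.67×10⁻⁸·1.740) + (290)⁴
    = 1.994×10⁹ + 7.073×10⁹ = 9.067×10⁹ K⁴.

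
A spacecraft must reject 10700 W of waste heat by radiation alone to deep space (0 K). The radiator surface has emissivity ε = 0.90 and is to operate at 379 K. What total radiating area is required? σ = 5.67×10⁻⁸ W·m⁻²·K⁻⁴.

A ≈ 10.2 m²

P = εσA T⁴ ⇒ A = P/(εσT⁴).
T⁴ = 2.063×10¹⁰ K⁴.
A = 10700/(0.90 × 5.67×10⁻⁸ × 2.063×10¹⁰).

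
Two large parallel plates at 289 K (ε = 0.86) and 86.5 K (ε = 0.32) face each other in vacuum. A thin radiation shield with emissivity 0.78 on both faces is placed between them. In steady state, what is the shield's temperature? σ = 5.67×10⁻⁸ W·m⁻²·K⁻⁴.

In steady state the net flux on the hot side equals that on the cold side.
σ(T₁⁴−T_s⁴)/D₁ = σ(T_s⁴−T₂⁴)/D₂, with D₁ = 1/ε₁+1/ε_s−1 = 1.445, D₂ = 1/ε_s+1/ε₂−1 = 3.407.
Solve for T_s⁴: T_s⁴ = (D₂·T₁⁴ + D₁·T₂⁴)/(D₁+D₂) = 4.915×10⁹ K⁴.

T_s ≈ 265 K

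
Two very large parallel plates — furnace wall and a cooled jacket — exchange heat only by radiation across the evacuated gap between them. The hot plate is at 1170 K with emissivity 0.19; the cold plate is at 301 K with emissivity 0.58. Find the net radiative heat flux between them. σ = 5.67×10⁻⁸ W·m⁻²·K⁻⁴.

q ≈ 17700 W/m²

For two infinite grey parallel plates, q = σ(T₁⁴ − T₂⁴)/(1/ε₁ + 1/ε₂ − 1).
T₁⁴ − T₂⁴ = 1.874×10¹² − 8.209×10⁹ = 1.866×10¹² K⁴.
1/ε₁ + 1/ε₂ − 1 = 5.263 + 1.724 − 1 = 5.987.
q = 5.67×10⁻⁸ × 1.866×10¹² / 5.987.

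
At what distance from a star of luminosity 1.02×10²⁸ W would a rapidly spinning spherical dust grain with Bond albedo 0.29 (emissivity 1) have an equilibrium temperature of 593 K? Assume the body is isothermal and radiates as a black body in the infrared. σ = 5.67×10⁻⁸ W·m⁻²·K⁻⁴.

d ≈ 1.43×10¹¹ m

For an isothermal black-emitting sphere, (1−a)S·πr² = σ·4πr²·T⁴ ⇒ S = 4σT⁴/(1−a).
S = 4·5.67×10⁻⁸·(593)⁴/0.710 = 39500 W/m².
Flux falls as S = L/(4πd²), so d = √(L/(4πS)) = √(1.02×10²⁸/(4π·39500)).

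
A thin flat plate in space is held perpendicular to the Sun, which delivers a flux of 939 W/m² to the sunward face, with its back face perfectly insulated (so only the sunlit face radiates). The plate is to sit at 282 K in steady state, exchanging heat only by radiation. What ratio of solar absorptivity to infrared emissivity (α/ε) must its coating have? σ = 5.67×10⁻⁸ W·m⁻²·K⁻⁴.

α/ε ≈ 0.382

Balance: αS·A = εσ·1A·T⁴ ⇒ α/ε = σT⁴/S.
α/ε = 5.67×10⁻⁸·(282)⁴/939 = 5.67×10⁻⁸·6.324×10⁹/939.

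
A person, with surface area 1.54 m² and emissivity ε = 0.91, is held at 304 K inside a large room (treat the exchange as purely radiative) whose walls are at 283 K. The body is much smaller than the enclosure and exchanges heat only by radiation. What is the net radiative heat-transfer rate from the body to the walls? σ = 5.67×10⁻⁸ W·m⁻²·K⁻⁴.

For a small grey body in a large enclosure: P_net = εσA(T_body⁴ − T_wall⁴).
A = 1.54 m²; T_body⁴ − T_wall⁴ = 8.541×10⁹ − 6.414×10⁹ = 2.126×10⁹ K⁴.
|P_net| = 0.91·5.67×10⁻⁸·1.540·2.126×10⁹.

P_net ≈ 169 W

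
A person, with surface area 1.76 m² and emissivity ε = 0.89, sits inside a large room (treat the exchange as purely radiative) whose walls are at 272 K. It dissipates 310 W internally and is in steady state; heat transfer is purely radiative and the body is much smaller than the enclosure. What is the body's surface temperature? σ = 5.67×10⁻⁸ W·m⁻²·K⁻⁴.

T ≈ 308 K

For a small grey body in a large enclosure, net radiated power = εσA(T⁴ − T_w⁴).
Steady state: P = εσA(T⁴ − T_w⁴) with A = 1.76 m².
T⁴ = P/(εσA) + T_w⁴ = 310/(0.89·5.67×10⁻⁸·1.760) + (272)⁴
    = 3.490×10⁹ + 5.474×10⁹ = 8.964×10⁹ K⁴.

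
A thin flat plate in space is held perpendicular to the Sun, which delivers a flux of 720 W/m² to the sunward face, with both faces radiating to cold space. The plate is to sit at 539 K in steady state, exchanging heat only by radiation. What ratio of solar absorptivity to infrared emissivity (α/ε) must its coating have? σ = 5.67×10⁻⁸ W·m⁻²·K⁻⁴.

Balance: αS·A = εσ·2A·T⁴ ⇒ α/ε = 2σT⁴/S.
α/ε = 2·5.67×10⁻⁸·(539)⁴/720 = 2·5.67×10⁻⁸·8.440×10¹⁰/720.

α/ε ≈ 13.3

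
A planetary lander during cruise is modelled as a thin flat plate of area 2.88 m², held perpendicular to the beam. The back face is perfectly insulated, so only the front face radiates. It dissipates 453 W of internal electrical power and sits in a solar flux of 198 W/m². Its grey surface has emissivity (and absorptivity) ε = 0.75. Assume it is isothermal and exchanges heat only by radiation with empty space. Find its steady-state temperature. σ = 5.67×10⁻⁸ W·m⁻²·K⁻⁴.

T ≈ 291 K

At steady state, absorbed solar power + internal power = radiated power.
Absorbed: α·S·A_cross = 0.75·198·2.880 = 427.7 W (cross-section A).
Total input = 427.7 + 453 = 880.7 W.
Radiated: εσ·A_surf·T⁴ with A_surf = A = 2.880 m².
T⁴ = 880.7/(0.75·5.67×10⁻⁸·2.880) = 7.191×10⁹ K⁴.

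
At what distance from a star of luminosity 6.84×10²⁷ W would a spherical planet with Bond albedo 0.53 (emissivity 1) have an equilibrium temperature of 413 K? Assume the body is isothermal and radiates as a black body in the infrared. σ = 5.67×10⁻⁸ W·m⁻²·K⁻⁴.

d ≈ 1.97×10¹¹ m

For an isothermal black-emitting sphere, (1−a)S·πr² = σ·4πr²·T⁴ ⇒ S = 4σT⁴/(1−a).
S = 4·5.67×10⁻⁸·(413)⁴/0.470 = 14040 W/m².
Flux falls as S = L/(4πd²), so d = √(L/(4πS)) = √(6.84×10²⁷/(4π·14040)).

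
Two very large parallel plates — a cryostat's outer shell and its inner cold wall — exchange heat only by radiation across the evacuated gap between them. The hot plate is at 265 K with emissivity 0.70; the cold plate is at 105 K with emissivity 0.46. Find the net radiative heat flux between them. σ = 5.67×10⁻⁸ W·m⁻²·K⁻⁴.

q ≈ 105 W/m²

For two infinite grey parallel plates, q = σ(T₁⁴ − T₂⁴)/(1/ε₁ + 1/ε₂ − 1).
T₁⁴ − T₂⁴ = 4.932×10⁹ − 1.216×10⁸ = 4.810×10⁹ K⁴.
1/ε₁ + 1/ε₂ − 1 = 1.429 + 2.174 − 1 = 2.602.
q = 5.67×10⁻⁸ × 4.810×10⁹ / 2.602.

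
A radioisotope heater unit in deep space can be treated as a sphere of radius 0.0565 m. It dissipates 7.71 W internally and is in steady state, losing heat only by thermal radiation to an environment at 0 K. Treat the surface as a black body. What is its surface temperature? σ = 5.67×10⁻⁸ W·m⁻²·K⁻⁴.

Steady state: internal power = radiated power, P = εσA T⁴.
Radiating area A = 4πr² = 0.04011 m².
T⁴ = P/(εσA) = 7.71/(1.0·5.67×10⁻⁸·0.04011) = 3.390×10⁹ K⁴.
T = (3.390×10⁹)^(1/4).

T ≈ 241 K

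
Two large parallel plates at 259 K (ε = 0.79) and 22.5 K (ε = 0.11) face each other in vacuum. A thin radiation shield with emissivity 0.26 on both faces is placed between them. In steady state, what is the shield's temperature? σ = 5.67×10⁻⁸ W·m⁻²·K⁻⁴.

T_s ≈ 241 K

In steady state the net flux on the hot side equals that on the cold side.
σ(T₁⁴−T_s⁴)/D₁ = σ(T_s⁴−T₂⁴)/D₂, with D₁ = 1/ε₁+1/ε_s−1 = 4.112, D₂ = 1/ε_s+1/ε₂−1 = 11.94.
Solve for T_s⁴: T_s⁴ = (D₂·T₁⁴ + D₁·T₂⁴)/(D₁+D₂) = 3.347×10⁹ K⁴.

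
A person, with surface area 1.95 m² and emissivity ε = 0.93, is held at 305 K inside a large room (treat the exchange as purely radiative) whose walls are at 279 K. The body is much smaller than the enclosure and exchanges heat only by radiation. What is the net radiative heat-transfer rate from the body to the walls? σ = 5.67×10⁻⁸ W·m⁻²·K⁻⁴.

For a small grey body in a large enclosure: P_net = εσA(T_body⁴ − T_wall⁴).
A = 1.95 m²; T_body⁴ − T_wall⁴ = 8.654×10⁹ − 6.059×10⁹ = 2.594×10⁹ K⁴.
|P_net| = 0.93·5.67×10⁻⁸·1.950·2.594×10⁹.

P_net ≈ 267 W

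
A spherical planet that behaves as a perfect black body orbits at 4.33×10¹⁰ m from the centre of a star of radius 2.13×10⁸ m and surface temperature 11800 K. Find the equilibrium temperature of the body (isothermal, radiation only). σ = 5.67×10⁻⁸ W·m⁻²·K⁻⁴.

T ≈ 585 K

The star's surface emits σT_*⁴; at distance d the flux is S = σT_*⁴(R_*/d)².
S = 5.67×10⁻⁸·(11800)⁴·(2.13×10⁸/4.33×10¹⁰)² = 26600 W/m².
For an isothermal sphere T⁴ = (1−a)S/(4σ) = 1.173×10¹¹ K⁴.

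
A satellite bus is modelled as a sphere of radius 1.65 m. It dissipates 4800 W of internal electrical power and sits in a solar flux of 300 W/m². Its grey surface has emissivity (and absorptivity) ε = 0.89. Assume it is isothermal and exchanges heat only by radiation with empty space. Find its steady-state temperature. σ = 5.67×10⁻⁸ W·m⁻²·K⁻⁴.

T ≈ 253 K

At steady state, absorbed solar power + internal power = radiated power.
Absorbed: α·S·A_cross = 0.89·300·8.553 = 2284 W (cross-section πr²).
Total input = 2284 + 4800 = 7084 W.
Radiated: εσ·A_surf·T⁴ with A_surf = 4πr² = 34.21 m².
T⁴ = 7084/(0.89·5.67×10⁻⁸·34.21) = 4.103×10⁹ K⁴.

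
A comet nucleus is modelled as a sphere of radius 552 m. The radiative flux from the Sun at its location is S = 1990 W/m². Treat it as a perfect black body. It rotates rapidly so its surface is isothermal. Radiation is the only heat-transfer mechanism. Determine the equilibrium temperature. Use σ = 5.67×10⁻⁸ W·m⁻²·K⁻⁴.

T ≈ 306 K

At equilibrium, absorbed power = emitted power.
Absorbing cross-section = πr² = 9.573×10⁵ m²; emitting surface = 4πr² = 3.829×10⁶ m² (ratio 4).
S·A_cross = εσ·A_surf·T⁴  ⇒  T⁴ = S/(4σ).
T⁴ = 1.00·1990/(4·5.67×10⁻⁸) = 8.774×10⁹ K⁴.
T = (8.774×10⁹)^(1/4).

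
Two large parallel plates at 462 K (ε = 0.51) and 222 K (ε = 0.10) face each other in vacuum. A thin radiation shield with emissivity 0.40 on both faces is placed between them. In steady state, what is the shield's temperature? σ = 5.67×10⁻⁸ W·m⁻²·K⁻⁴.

In steady state the net flux on the hot side equals that on the cold side.
σ(T₁⁴−T_s⁴)/D₁ = σ(T_s⁴−T₂⁴)/D₂, with D₁ = 1/ε₁+1/ε_s−1 = 3.461, D₂ = 1/ε_s+1/ε₂−1 = 11.50.
Solve for T_s⁴: T_s⁴ = (D₂·T₁⁴ + D₁·T₂⁴)/(D₁+D₂) = 3.558×10¹⁰ K⁴.

T_s ≈ 434 K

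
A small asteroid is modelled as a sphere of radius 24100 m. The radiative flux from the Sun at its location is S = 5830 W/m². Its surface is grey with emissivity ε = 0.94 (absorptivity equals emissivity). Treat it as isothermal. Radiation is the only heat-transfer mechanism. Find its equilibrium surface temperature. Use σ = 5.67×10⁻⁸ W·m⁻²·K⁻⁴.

At equilibrium, absorbed power = emitted power.
Absorbing cross-section = πr² = 1.825×10⁹ m²; emitting surface = 4πr² = 7.299×10⁹ m² (ratio 4).
εS·A_cross = εσ·A_surf·T⁴  ⇒  T⁴ = S/(4σ)   (ε cancels).
T⁴ = 5830/(4·5.67×10⁻⁸) = 2.571×10¹⁰ K⁴.
T = (2.571×10¹⁰)^(1/4).

T ≈ 400 K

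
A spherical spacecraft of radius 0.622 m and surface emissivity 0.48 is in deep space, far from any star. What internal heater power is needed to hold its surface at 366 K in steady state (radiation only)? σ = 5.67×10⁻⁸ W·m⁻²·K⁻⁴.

P ≈ 2370 W

P = εσ·4πr²·T⁴.
4πr² = 4.862 m²; T⁴ = 1.794×10¹⁰ K⁴.
P = 0.48·5.67×10⁻⁸·4.862·1.794×10¹⁰.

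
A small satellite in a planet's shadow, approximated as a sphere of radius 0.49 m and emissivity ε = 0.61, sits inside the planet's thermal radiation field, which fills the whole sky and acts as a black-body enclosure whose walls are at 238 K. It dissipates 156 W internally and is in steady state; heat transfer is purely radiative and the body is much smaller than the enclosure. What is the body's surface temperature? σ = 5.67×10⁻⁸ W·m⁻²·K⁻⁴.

For a small grey body in a large enclosure, net radiated power = εσA(T⁴ − T_w⁴).
Steady state: P = εσA(T⁴ − T_w⁴) with A = 4πr² = 3.017 m².
T⁴ = P/(εσA) + T_w⁴ = 156/(0.61·5.67×10⁻⁸·3.017) + (238)⁴
    = 1.495×10⁹ + 3.209×10⁹ = 4.703×10⁹ K⁴.

T ≈ 262 K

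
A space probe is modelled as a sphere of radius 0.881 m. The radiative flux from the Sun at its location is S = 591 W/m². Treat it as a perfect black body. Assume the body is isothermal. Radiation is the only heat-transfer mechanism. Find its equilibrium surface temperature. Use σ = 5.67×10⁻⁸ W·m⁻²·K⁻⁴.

At equilibrium, absorbed power = emitted power.
Absorbing cross-section = πr² = 2.438 m²; emitting surface = 4πr² = 9.754 m² (ratio 4).
S·A_cross = εσ·A_surf·T⁴  ⇒  T⁴ = S/(4σ).
T⁴ = 1.00·591/(4·5.67×10⁻⁸) = 2.606×10⁹ K⁴.
T = (2.606×10⁹)^(1/4).

T ≈ 226 K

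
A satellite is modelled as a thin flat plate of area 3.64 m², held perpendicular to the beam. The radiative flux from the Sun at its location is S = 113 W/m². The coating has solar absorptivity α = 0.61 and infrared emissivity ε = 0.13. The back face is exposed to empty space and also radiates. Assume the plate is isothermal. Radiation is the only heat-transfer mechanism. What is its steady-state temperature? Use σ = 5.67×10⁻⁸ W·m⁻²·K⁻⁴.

T ≈ 261 K

At equilibrium, absorbed power = emitted power.
Absorbing cross-section = A = 3.640 m²; emitting surface = 2A = 7.280 m² (ratio 2).
αS·A_cross = εσ·A_surf·T⁴  ⇒  T⁴ = αS/(ε·2σ).
T⁴ = 0.610·113/(0.13·2·5.67×10⁻⁸) = 4.676×10⁹ K⁴.
T = (4.676×10⁹)^(1/4).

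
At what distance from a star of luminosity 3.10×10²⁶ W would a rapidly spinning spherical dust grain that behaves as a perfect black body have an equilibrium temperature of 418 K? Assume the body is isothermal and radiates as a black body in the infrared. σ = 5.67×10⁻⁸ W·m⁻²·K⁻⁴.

d ≈ 5.97×10¹⁰ m

For an isothermal black-emitting sphere, (1−a)S·πr² = σ·4πr²·T⁴ ⇒ S = 4σT⁴/(1−a).
S = 4·5.67×10⁻⁸·(418)⁴/1.00 = 6924 W/m².
Flux falls as S = L/(4πd²), so d = √(L/(4πS)) = √(3.10×10²⁶/(4π·6924)).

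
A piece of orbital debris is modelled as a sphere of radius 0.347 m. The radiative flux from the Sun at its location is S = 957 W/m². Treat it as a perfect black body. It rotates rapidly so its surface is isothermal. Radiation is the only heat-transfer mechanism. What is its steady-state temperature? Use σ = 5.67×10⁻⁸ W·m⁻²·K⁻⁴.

At equilibrium, absorbed power = emitted power.
Absorbing cross-section = πr² = 0.3783 m²; emitting surface = 4πr² = 1.513 m² (ratio 4).
S·A_cross = εσ·A_surf·T⁴  ⇒  T⁴ = S/(4σ).
T⁴ = 1.00·957/(4·5.67×10⁻⁸) = 4.220×10⁹ K⁴.
T = (4.220×10⁹)^(1/4).

T ≈ 255 K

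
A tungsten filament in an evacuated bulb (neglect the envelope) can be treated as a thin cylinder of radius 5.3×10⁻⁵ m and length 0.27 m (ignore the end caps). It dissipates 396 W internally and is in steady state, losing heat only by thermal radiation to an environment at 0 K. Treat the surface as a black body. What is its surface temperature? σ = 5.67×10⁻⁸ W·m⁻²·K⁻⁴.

Steady state: internal power = radiated power, P = εσA T⁴.
Radiating area A = 2πrL = 8.991×10⁻⁵ m².
T⁴ = P/(εσA) = 396/(1.0·5.67×10⁻⁸·8.991×10⁻⁵) = 7.768×10¹³ K⁴.
T = (7.768×10¹³)^(1/4).

T ≈ 2970 K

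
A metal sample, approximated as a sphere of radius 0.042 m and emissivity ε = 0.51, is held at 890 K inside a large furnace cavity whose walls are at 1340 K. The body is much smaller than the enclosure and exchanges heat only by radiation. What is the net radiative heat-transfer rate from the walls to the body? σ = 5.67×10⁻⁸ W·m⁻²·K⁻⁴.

For a small grey body in a large enclosure: P_net = εσA(T_body⁴ − T_wall⁴).
A = 4πr² = 0.02217 m²; T_body⁴ − T_wall⁴ = 6.274×10¹¹ − 3.224×10¹² = -2.597×10¹² K⁴.
|P_net| = 0.51·5.67×10⁻⁸·0.02217·2.597×10¹².

P_net ≈ 1660 W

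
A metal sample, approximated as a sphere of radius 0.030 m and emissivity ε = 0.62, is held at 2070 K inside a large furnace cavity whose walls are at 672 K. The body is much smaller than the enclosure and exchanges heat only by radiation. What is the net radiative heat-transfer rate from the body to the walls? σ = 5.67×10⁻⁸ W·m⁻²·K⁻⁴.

For a small grey body in a large enclosure: P_net = εσA(T_body⁴ − T_wall⁴).
A = 4πr² = 0.01131 m²; T_body⁴ − T_wall⁴ = 1.836×10¹³ − 2.039×10¹¹ = 1.816×10¹³ K⁴.
|P_net| = 0.62·5.67×10⁻⁸·0.01131·1.816×10¹³.

P_net ≈ 7220 W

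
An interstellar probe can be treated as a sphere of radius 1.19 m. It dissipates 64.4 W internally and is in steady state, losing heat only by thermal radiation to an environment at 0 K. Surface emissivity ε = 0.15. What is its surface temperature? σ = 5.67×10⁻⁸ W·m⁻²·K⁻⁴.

Steady state: internal power = radiated power, P = εσA T⁴.
Radiating area A = 4πr² = 17.80 m².
T⁴ = P/(εσA) = 64.4/(0.15·5.67×10⁻⁸·17.80) = 4.255×10⁸ K⁴.
T = (4.255×10⁸)^(1/4).

T ≈ 144 K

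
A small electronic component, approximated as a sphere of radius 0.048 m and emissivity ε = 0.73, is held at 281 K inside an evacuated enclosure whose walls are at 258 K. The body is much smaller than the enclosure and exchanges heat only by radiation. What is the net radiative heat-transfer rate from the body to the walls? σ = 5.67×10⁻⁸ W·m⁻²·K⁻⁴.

P_net ≈ 2.16 W

For a small grey body in a large enclosure: P_net = εσA(T_body⁴ − T_wall⁴).
A = 4πr² = 0.02895 m²; T_body⁴ − T_wall⁴ = 6.235×10⁹ − 4.431×10⁹ = 1.804×10⁹ K⁴.
|P_net| = 0.73·5.67×10⁻⁸·0.02895·1.804×10⁹.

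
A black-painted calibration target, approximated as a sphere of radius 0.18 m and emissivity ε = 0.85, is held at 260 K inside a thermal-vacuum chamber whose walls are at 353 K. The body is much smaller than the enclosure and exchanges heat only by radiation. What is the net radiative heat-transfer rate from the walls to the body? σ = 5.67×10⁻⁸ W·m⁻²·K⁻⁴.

For a small grey body in a large enclosure: P_net = εσA(T_body⁴ − T_wall⁴).
A = 4πr² = 0.4072 m²; T_body⁴ − T_wall⁴ = 4.570×10⁹ − 1.553×10¹⁰ = -1.096×10¹⁰ K⁴.
|P_net| = 0.85·5.67×10⁻⁸·0.4072·1.096×10¹⁰.

P_net ≈ 215 W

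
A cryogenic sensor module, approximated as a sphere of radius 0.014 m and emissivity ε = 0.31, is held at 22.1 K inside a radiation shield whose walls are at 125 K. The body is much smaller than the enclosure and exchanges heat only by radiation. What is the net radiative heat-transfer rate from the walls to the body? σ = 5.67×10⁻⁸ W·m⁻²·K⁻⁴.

P_net ≈ 0.0106 W

For a small grey body in a large enclosure: P_net = εσA(T_body⁴ − T_wall⁴).
A = 4πr² = 0.002463 m²; T_body⁴ − T_wall⁴ = 2.385×10⁵ − 2.441×10⁸ = -2.439×10⁸ K⁴.
|P_net| = 0.31·5.67×10⁻⁸·0.002463·2.439×10⁸.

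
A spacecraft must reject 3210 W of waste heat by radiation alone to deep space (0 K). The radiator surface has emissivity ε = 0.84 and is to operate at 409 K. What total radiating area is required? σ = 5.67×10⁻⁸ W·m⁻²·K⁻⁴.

P = εσA T⁴ ⇒ A = P/(εσT⁴).
T⁴ = 2.798×10¹⁰ K⁴.
A = 3210/(0.84 × 5.67×10⁻⁸ × 2.798×10¹⁰).

A ≈ 2.41 m²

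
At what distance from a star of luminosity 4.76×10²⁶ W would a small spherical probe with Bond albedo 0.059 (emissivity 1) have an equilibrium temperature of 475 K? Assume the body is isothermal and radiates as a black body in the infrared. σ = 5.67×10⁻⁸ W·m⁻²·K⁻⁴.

d ≈ 5.56×10¹⁰ m

For an isothermal black-emitting sphere, (1−a)S·πr² = σ·4πr²·T⁴ ⇒ S = 4σT⁴/(1−a).
S = 4·5.67×10⁻⁸·(475)⁴/0.941 = 12270 W/m².
Flux falls as S = L/(4πd²), so d = √(L/(4πS)) = √(4.76×10²⁶/(4π·12270)).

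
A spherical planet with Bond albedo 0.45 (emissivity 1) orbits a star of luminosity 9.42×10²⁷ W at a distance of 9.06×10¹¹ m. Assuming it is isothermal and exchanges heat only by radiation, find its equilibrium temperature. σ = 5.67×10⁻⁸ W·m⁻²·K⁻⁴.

T ≈ 217 K

First find the stellar flux at distance d: S = L/(4πd²) = 9.42×10²⁷/(4π·(9.06×10¹¹)²) = 913.2 W/m².
For an isothermal sphere, absorbed (1−a)S·πr² = emitted σ·4πr²·T⁴, so T⁴ = (1−a)S/(4σ).
T⁴ = 0.550·913.2/(4·5.67×10⁻⁸) = 2.215×10⁹ K⁴.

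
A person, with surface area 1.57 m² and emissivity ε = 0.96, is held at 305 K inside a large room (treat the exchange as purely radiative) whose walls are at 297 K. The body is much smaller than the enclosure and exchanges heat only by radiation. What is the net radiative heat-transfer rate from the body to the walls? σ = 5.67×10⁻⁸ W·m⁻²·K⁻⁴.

P_net ≈ 74.6 W

For a small grey body in a large enclosure: P_net = εσA(T_body⁴ − T_wall⁴).
A = 1.57 m²; T_body⁴ − T_wall⁴ = 8.654×10⁹ − 7.781×10⁹ = 8.728×10⁸ K⁴.
|P_net| = 0.96·5.67×10⁻⁸·1.570·8.728×10⁸.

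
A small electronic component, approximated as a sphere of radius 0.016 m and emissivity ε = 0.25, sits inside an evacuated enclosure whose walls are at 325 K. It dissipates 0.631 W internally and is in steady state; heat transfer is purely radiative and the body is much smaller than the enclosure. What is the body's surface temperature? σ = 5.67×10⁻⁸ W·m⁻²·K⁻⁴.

For a small grey body in a large enclosure, net radiated power = εσA(T⁴ − T_w⁴).
Steady state: P = εσA(T⁴ − T_w⁴) with A = 4πr² = 0.003217 m².
T⁴ = P/(εσA) + T_w⁴ = 0.631/(0.25·5.67×10⁻⁸·0.003217) + (325)⁴
    = 1.384×10¹⁰ + 1.116×10¹⁰ = 2.499×10¹⁰ K⁴.

T ≈ 398 K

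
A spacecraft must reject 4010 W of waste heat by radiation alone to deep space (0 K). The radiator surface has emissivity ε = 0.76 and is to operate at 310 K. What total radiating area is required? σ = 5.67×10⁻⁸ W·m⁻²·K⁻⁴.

P = εσA T⁴ ⇒ A = P/(εσT⁴).
T⁴ = 9.235×10⁹ K⁴.
A = 4010/(0.76 × 5.67×10⁻⁸ × 9.235×10⁹).

A ≈ 10.1 m²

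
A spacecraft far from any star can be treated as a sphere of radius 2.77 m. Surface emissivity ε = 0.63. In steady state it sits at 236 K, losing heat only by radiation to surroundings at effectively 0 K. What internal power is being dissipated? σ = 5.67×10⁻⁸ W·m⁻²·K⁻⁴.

Steady state: P = εσA T⁴.
A = 4πr² = 96.42 m²; T⁴ = (236)⁴ = 3.102×10⁹ K⁴.
P = 0.63 × 5.67×10⁻⁸ × 96.42 × 3.102×10⁹.

P ≈ 10700 W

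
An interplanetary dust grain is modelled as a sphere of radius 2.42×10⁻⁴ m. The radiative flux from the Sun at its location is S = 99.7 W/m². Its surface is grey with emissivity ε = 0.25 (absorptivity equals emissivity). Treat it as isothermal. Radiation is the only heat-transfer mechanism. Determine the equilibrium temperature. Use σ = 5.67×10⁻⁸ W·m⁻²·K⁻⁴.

At equilibrium, absorbed power = emitted power.
Absorbing cross-section = πr² = 1.840×10⁻⁷ m²; emitting surface = 4πr² = 7.359×10⁻⁷ m² (ratio 4).
εS·A_cross = εσ·A_surf·T⁴  ⇒  T⁴ = S/(4σ)   (ε cancels).
T⁴ = 99.7/(4·5.67×10⁻⁸) = 4.396×10⁸ K⁴.
T = (4.396×10⁸)^(1/4).

T ≈ 145 K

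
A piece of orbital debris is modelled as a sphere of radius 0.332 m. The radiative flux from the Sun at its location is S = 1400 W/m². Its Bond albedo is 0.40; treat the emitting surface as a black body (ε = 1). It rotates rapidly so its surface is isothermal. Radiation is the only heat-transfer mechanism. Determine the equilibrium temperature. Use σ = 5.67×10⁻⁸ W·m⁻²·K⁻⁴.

T ≈ 247 K

At equilibrium, absorbed power = emitted power.
Absorbing cross-section = πr² = 0.3463 m²; emitting surface = 4πr² = 1.385 m² (ratio 4).
(1−a)S·A_cross = εσ·A_surf·T⁴  ⇒  T⁴ = (1−a)S/(4σ).
T⁴ = 0.600·1400/(4·5.67×10⁻⁸) = 3.704×10⁹ K⁴.
T = (3.704×10⁹)^(1/4).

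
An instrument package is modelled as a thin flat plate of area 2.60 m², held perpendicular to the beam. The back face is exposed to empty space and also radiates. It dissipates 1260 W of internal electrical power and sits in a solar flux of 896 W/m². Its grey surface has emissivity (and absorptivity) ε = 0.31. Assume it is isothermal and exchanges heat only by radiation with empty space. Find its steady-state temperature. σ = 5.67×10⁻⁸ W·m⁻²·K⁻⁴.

At steady state, absorbed solar power + internal power = radiated power.
Absorbed: α·S·A_cross = 0.31·896·2.600 = 722.2 W (cross-section A).
Total input = 722.2 + 1260 = 1982 W.
Radiated: εσ·A_surf·T⁴ with A_surf = 2A = 5.200 m².
T⁴ = 1982/(0.31·5.67×10⁻⁸·5.200) = 2.169×10¹⁰ K⁴.

T ≈ 384 K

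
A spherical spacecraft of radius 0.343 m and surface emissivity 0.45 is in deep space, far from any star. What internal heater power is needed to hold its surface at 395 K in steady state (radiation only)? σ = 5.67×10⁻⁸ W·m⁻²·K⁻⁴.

P = εσ·4πr²·T⁴.
4πr² = 1.478 m²; T⁴ = 2.434×10¹⁰ K⁴.
P = 0.45·5.67×10⁻⁸·1.478·2.434×10¹⁰.

P ≈ 918 W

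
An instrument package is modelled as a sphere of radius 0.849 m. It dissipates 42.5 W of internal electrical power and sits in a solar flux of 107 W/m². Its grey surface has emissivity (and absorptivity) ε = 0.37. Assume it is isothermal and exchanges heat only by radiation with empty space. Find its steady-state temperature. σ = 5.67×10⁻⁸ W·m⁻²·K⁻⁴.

T ≈ 162 K

At steady state, absorbed solar power + internal power = radiated power.
Absorbed: α·S·A_cross = 0.37·107·2.264 = 89.65 W (cross-section πr²).
Total input = 89.65 + 42.5 = 132.2 W.
Radiated: εσ·A_surf·T⁴ with A_surf = 4πr² = 9.058 m².
T⁴ = 132.2/(0.37·5.67×10⁻⁸·9.058) = 6.954×10⁸ K⁴.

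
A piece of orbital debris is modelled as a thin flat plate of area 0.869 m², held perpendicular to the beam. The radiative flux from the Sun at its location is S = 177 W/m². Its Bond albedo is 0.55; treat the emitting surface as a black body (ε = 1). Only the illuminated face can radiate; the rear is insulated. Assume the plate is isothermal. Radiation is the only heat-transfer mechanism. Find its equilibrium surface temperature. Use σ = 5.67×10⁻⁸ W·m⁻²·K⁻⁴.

T ≈ 194 K

At equilibrium, absorbed power = emitted power.
Absorbing cross-section = A = 0.8690 m²; emitting surface = A = 0.8690 m² (ratio 1).
(1−a)S·A_cross = εσ·A_surf·T⁴  ⇒  T⁴ = (1−a)S/(1σ).
T⁴ = 0.450·177/(1·5.67×10⁻⁸) = 1.405×10⁹ K⁴.
T = (1.405×10⁹)^(1/4).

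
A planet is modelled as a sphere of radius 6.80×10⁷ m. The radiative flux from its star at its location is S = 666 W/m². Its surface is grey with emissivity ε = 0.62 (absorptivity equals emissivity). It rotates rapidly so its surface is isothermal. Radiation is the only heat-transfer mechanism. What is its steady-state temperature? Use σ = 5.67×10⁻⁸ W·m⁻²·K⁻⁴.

At equilibrium, absorbed power = emitted power.
Absorbing cross-section = πr² = 1.453×10¹⁶ m²; emitting surface = 4πr² = 5.811×10¹⁶ m² (ratio 4).
εS·A_cross = εσ·A_surf·T⁴  ⇒  T⁴ = S/(4σ)   (ε cancels).
T⁴ = 666/(4·5.67×10⁻⁸) = 2.937×10⁹ K⁴.
T = (2.937×10⁹)^(1/4).

T ≈ 233 K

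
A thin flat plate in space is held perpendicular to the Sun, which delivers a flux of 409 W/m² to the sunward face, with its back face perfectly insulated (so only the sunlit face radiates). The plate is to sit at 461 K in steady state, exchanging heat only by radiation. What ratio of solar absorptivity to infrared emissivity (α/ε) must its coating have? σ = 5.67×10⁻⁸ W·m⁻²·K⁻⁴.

Balance: αS·A = εσ·1A·T⁴ ⇒ α/ε = σT⁴/S.
α/ε = 5.67×10⁻⁸·(461)⁴/409 = 5.67×10⁻⁸·4.517×10¹⁰/409.

α/ε ≈ 6.26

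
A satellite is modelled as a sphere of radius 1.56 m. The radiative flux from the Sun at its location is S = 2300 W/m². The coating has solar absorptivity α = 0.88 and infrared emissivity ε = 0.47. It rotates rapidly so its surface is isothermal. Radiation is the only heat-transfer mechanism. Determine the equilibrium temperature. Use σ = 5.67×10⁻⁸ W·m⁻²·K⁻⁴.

At equilibrium, absorbed power = emitted power.
Absorbing cross-section = πr² = 7.645 m²; emitting surface = 4πr² = 30.58 m² (ratio 4).
αS·A_cross = εσ·A_surf·T⁴  ⇒  T⁴ = αS/(ε·4σ).
T⁴ = 0.880·2300/(0.47·4·5.67×10⁻⁸) = 1.899×10¹⁰ K⁴.
T = (1.899×10¹⁰)^(1/4).

T ≈ 371 K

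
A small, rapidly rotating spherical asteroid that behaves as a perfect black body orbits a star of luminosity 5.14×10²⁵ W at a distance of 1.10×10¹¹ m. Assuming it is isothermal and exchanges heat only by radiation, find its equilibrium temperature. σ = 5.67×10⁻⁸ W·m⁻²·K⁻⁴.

T ≈ 196 K

First find the stellar flux at distance d: S = L/(4πd²) = 5.14×10²⁵/(4π·(1.10×10¹¹)²) = 338.0 W/m².
For an isothermal sphere, absorbed (1−a)S·πr² = emitted σ·4πr²·T⁴, so T⁴ = (1−a)S/(4σ).
T⁴ = 1.00·338.0/(4·5.67×10⁻⁸) = 1.490×10⁹ K⁴.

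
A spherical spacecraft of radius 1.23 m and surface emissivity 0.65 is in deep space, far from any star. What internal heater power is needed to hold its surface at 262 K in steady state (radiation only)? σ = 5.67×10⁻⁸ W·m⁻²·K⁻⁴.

P ≈ 3300 W

P = εσ·4πr²·T⁴.
4πr² = 19.01 m²; T⁴ = 4.712×10⁹ K⁴.
P = 0.65·5.67×10⁻⁸·19.01·4.712×10⁹.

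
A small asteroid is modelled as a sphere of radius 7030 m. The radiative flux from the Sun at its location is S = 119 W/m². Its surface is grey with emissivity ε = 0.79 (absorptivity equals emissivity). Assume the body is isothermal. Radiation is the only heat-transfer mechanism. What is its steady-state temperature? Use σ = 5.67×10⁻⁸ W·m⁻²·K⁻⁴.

At equilibrium, absorbed power = emitted power.
Absorbing cross-section = πr² = 1.553×10⁸ m²; emitting surface = 4πr² = 6.210×10⁸ m² (ratio 4).
εS·A_cross = εσ·A_surf·T⁴  ⇒  T⁴ = S/(4σ)   (ε cancels).
T⁴ = 119/(4·5.67×10⁻⁸) = 5.247×10⁸ K⁴.
T = (5.247×10⁸)^(1/4).

T ≈ 151 K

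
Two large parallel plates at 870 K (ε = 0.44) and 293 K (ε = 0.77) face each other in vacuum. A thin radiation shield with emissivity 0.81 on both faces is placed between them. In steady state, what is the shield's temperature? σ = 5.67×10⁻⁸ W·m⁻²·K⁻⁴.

T_s ≈ 686 K

In steady state the net flux on the hot side equals that on the cold side.
σ(T₁⁴−T_s⁴)/D₁ = σ(T_s⁴−T₂⁴)/D₂, with D₁ = 1/ε₁+1/ε_s−1 = 2.507, D₂ = 1/ε_s+1/ε₂−1 = 1.533.
Solve for T_s⁴: T_s⁴ = (D₂·T₁⁴ + D₁·T₂⁴)/(D₁+D₂) = 2.220×10¹¹ K⁴.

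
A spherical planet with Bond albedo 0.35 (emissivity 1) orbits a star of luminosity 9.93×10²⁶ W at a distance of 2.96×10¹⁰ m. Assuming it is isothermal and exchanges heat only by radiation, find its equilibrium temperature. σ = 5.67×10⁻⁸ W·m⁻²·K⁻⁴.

T ≈ 713 K

First find the stellar flux at distance d: S = L/(4πd²) = 9.93×10²⁶/(4π·(2.96×10¹⁰)²) = 90190 W/m².
For an isothermal sphere, absorbed (1−a)S·πr² = emitted σ·4πr²·T⁴, so T⁴ = (1−a)S/(4σ).
T⁴ = 0.650·90190/(4·5.67×10⁻⁸) = 2.585×10¹¹ K⁴.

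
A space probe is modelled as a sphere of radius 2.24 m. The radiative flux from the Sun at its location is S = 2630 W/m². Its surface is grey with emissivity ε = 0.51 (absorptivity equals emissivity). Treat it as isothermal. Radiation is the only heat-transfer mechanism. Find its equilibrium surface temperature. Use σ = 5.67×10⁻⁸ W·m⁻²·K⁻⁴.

At equilibrium, absorbed power = emitted power.
Absorbing cross-section = πr² = 15.76 m²; emitting surface = 4πr² = 63.05 m² (ratio 4).
εS·A_cross = εσ·A_surf·T⁴  ⇒  T⁴ = S/(4σ)   (ε cancels).
T⁴ = 2630/(4·5.67×10⁻⁸) = 1.160×10¹⁰ K⁴.
T = (1.160×10¹⁰)^(1/4).

T ≈ 328 K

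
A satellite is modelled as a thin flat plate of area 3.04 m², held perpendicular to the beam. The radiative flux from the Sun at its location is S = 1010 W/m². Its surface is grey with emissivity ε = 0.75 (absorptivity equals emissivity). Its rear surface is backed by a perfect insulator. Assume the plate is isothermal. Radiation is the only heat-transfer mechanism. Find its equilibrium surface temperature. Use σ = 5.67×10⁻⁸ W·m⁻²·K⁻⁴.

At equilibrium, absorbed power = emitted power.
Absorbing cross-section = A = 3.040 m²; emitting surface = A = 3.040 m² (ratio 1).
εS·A_cross = εσ·A_surf·T⁴  ⇒  T⁴ = S/(1σ)   (ε cancels).
T⁴ = 1010/(1·5.67×10⁻⁸) = 1.781×10¹⁰ K⁴.
T = (1.781×10¹⁰)^(1/4).

T ≈ 365 K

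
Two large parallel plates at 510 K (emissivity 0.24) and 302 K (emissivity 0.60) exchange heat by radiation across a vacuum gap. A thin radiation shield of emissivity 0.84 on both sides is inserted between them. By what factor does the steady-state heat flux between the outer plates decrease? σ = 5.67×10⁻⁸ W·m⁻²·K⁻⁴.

Without shield: q₀ = σΔ(T⁴)/(1/ε₁+1/ε₂−1) with denominator 4.833.
With shield the two gaps are in series; the resistances add: (1/ε₁+1/ε_s−1)+(1/ε_s+1/ε₂−1) = 4.357+1.857 = 6.214.
Heat-flux ratio q₀/q = 6.214/4.833.

factor ≈ 1.29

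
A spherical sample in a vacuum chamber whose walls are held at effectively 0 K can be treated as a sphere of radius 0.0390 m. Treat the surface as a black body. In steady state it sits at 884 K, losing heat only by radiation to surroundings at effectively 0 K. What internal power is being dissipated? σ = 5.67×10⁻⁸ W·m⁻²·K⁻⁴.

P ≈ 662 W

Steady state: P = εσA T⁴.
A = 4πr² = 0.01911 m²; T⁴ = (884)⁴ = 6.107×10¹¹ K⁴.
P = 1.0 × 5.67×10⁻⁸ × 0.01911 × 6.107×10¹¹.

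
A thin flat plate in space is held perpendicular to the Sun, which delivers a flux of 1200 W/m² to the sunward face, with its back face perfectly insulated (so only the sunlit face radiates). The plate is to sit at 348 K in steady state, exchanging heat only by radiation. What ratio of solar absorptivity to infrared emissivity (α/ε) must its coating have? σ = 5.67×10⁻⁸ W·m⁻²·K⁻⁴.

Balance: αS·A = εσ·1A·T⁴ ⇒ α/ε = σT⁴/S.
α/ε = 5.67×10⁻⁸·(348)⁴/1200 = 5.67×10⁻⁸·1.467×10¹⁰/1200.

α/ε ≈ 0.693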